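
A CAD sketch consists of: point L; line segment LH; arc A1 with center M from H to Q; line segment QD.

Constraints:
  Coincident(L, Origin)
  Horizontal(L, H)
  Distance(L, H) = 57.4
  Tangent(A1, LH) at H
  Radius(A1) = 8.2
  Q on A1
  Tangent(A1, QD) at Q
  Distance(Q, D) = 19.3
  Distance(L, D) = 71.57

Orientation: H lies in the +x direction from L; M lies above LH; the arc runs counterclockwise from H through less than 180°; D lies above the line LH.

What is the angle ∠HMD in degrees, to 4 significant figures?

155.2°

Checks: |LH| = 57.40 ✓; |MQ| = 8.200 ✓; ∠(MQ, QD) = 90.00° ✓; |QD| = 19.30 ✓; |LD| = 71.57 ✓.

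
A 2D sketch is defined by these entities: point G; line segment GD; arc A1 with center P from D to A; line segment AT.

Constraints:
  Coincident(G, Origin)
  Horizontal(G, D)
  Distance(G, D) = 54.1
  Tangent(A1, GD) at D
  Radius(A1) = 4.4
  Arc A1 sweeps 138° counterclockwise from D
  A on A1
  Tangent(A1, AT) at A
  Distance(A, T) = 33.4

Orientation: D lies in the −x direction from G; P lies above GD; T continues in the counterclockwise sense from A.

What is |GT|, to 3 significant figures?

81.7

G is at the origin; GD is horizontal with |GD| = 54.1 and D on the −x side, so D = (-54.1, 0.00). The tangent condition forces PD to be normal to GD, so P = D + (0, 4.4) = (-54.1, 4.40). On A1, D sits at bearing -90° from P; a 138° counterclockwise sweep puts A at bearing 48°, so A = P + 4.4·(cos 48°, sin 48°) = (-51.2, 7.67). Tangency of A1 to AT means the radius PA is perpendicular to AT, so AT runs along (−sin 48°, cos 48°); with |AT| = 33.4, T = (-76.0, 30.0). Then |GT| = |T − G| = 81.7.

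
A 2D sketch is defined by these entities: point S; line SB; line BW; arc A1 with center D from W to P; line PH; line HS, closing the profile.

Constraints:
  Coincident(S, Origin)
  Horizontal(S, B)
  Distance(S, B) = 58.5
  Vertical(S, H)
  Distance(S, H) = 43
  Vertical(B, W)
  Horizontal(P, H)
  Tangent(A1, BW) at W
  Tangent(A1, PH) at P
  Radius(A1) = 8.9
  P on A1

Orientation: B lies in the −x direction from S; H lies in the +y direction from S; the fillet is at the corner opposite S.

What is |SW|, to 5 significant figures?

67.713

S is at the origin; SB is horizontal with |SB| = 58.5 and B on the −x side, so B = (-58.500, 0.0000). SH is vertical with |SH| = 43.0 and H on the +y side, so H = (0.0000, 43.000). The virtual corner opposite S is at (-58.500, 43.000). Tangency of A1 to BW means the radius DW is perpendicular to BW and since A1 is tangent to PH there, DP ⟂ PH, with radius 8.9, so the center D sits 8.9 in from both sides at D = (-49.600, 34.100). That places the tangent points at W = (-58.500, 34.100) on BW and P = (-49.600, 43.000) on PH. Then |SW| = |W − S| = 67.713.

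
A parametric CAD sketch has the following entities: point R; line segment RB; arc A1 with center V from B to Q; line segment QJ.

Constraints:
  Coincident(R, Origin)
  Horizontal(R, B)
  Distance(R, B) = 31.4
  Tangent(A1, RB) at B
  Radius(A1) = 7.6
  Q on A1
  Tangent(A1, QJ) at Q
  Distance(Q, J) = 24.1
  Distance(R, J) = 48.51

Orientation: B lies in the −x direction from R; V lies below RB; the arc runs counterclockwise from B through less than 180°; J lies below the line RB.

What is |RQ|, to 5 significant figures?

39.864

R is at the origin; RB is horizontal with |RB| = 31.4 and B on the −x side, so B = (-31.400, 0.0000). Tangency of A1 to RB means the radius VB is perpendicular to RB, so V = B + (0, -7.6) = (-31.400, -7.6000). Since VQ ⟂ QJ (tangency), |VJ| = √(7.6² + 24.1²) = 25.270 regardless of where Q sits on A1. So J lies on both circle(R, 48.51) and circle(V, 25.270); the below-RB intersection is J = (-36.073, -32.434). Q is the foot of the tangent from J: Q = (-38.946, -8.5060).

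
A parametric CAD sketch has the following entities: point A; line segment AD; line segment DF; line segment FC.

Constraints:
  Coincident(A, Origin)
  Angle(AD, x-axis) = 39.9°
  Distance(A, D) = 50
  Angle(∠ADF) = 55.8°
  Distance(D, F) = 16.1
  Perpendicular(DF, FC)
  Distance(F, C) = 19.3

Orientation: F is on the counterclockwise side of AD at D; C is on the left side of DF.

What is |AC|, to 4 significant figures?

25.11

A is at the origin; AD runs at 39.9° with length 50.0, so D = 50.0·(cos 39.9°, sin 39.9°) = (38.36, 32.07). ∠ADF = 55.8°, so DF runs at 39.9° + (180° − 55.8°) = 164.1° from the x-axis; with |DF| = 16.1, F = D + 16.1·(cos 164.1°, sin 164.1°) = (22.87, 36.48). The perpendicularity gives FC at right angles to DF; with |FC| = 19.3 on the left of DF, C = F + 19.3·(-0.2740, -0.9617) = (17.59, 17.92). Then |AC| = |C − A| = 25.11.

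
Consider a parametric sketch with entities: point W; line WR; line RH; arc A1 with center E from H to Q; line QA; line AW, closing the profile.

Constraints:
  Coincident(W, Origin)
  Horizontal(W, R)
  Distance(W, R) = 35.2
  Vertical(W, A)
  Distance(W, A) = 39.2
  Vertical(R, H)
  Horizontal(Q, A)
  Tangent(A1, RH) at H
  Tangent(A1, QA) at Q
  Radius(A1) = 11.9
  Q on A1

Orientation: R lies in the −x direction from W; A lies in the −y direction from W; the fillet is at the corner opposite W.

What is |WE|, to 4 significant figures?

35.89

W is at the origin; WR is horizontal with |WR| = 35.2 and R on the −x side, so R = (-35.20, 0.000). WA is vertical with |WA| = 39.2 and A on the −y side, so A = (0.000, -39.20). The virtual corner opposite W is at (-35.20, -39.20). The tangent condition forces EH to be normal to RH and since A1 is tangent to QA there, EQ ⟂ QA, with radius 11.9, so the center E sits 11.9 in from both sides at E = (-23.30, -27.30). Then |WE| = |E − W| = 35.89.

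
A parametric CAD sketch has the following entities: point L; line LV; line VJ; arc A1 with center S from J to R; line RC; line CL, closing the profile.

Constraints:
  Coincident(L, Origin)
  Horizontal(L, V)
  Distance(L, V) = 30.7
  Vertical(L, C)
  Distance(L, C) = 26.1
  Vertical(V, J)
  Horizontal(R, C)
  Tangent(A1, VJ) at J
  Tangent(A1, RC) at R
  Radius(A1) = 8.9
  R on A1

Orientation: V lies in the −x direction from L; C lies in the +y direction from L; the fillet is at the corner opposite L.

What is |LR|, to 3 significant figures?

34.0

The virtual corner opposite L is at (-30.7, 26.1). Tangency of A1 to VJ means the radius SJ is perpendicular to VJ and since A1 is tangent to RC there, SR ⟂ RC, with radius 8.9, so the center S sits 8.9 in from both sides at S = (-21.8, 17.2). That places the tangent points at J = (-30.7, 17.2) on VJ and R = (-21.8, 26.1) on RC. Then |LR| = |R − L| = 34.0.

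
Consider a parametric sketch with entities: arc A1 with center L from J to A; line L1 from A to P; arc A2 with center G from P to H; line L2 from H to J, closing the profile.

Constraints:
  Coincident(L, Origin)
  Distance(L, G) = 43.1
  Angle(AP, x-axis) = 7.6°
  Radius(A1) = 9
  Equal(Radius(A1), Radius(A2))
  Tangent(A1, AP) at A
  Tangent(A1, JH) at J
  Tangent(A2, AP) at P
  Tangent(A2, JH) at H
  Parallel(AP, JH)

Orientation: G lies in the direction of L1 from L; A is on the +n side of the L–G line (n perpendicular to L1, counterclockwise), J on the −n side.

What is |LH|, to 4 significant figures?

44.03

The slot axis is L1's direction at 7.6°, so u = (cos 7.6°, sin 7.6°) = (0.9912, 0.1323) and n = (−sin 7.6°, cos 7.6°) = (-0.1323, 0.9912). L is at the origin and G lies 43.1 along u from L, so G = 43.1·u = (42.72, 5.700). Tangency of A1 to both parallel lines with radius 9.0 puts A and J at L ± 9.0·n: A = (-1.190, 8.921), J = (1.190, -8.921). Equal radii place P and H the same way about G: P = G + 9.0·n = (41.53, 14.62), H = G − 9.0·n = (43.91, -3.221). Then |LH| = |H − L| = 44.03.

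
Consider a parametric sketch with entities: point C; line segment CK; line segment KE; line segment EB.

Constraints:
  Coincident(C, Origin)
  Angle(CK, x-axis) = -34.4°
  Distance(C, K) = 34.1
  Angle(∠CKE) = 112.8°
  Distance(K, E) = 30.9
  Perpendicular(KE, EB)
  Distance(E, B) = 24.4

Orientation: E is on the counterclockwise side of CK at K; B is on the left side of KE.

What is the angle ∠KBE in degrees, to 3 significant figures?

51.7°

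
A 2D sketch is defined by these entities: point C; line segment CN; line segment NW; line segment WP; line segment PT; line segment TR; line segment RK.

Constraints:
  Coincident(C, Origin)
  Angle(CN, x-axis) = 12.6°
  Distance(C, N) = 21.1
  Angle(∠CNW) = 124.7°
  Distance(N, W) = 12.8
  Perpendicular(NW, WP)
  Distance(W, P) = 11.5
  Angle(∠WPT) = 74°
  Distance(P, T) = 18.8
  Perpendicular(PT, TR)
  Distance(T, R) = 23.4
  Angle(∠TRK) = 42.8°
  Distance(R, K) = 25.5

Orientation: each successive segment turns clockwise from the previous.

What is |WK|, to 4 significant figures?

6.587

C is at the origin; CN runs at 12.6° with length 21.1, so N = (20.59, 4.603). ∠CNW = 124.7° gives NW at -42.70° from the x-axis; with |NW| = 12.8, W = (30.00, -4.078). The perpendicularity gives WP at right angles to NW, so WP runs at -132.7°; with |WP| = 11.5, P = (22.20, -12.53). ∠WPT = 74.0° gives PT at 121.3° from the x-axis; with |PT| = 18.8, T = (12.43, 3.535). The perpendicularity gives TR at right angles to PT, so TR runs at 31.30°; with |TR| = 23.4, R = (32.43, 15.69). ∠TRK = 42.8° gives RK at -105.9° from the x-axis; with |RK| = 25.5, K = (25.44, -8.833). Then |WK| = |K − W| = 6.587.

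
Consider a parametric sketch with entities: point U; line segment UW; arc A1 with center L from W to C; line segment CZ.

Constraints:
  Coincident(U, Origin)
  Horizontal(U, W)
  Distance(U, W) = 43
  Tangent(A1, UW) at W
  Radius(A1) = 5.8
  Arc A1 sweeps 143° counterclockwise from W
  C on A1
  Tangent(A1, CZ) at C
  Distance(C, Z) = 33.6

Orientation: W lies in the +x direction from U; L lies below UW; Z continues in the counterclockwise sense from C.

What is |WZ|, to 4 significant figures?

38.53

On A1, W sits at bearing 90° from L; a 143° counterclockwise sweep puts C at bearing 233°, so C = L + 5.8·(cos 233°, sin 233°) = (39.51, -10.43). The tangent condition forces LC to be normal to CZ, so CZ runs along (−sin 233°, cos 233°); with |CZ| = 33.6, Z = (66.34, -30.65). Then |WZ| = |Z − W| = 38.53.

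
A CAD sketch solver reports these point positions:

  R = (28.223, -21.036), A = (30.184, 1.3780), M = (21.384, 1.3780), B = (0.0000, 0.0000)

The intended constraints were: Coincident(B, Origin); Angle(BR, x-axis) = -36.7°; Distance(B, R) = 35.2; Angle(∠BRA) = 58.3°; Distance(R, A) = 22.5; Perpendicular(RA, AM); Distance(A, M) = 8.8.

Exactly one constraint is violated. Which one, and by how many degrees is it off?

Perpendicular(RA, AM) — off by 5.00°.

B = (0.00, 0.00) ✓; BR at -36.70° ✓; |BR| = 35.20 ✓; ∠BRA = 58.30° ✓; |RA| = 22.50 ✓; ∠(RA, AM) = 95.00° ✗; |AM| = 8.800 ✓.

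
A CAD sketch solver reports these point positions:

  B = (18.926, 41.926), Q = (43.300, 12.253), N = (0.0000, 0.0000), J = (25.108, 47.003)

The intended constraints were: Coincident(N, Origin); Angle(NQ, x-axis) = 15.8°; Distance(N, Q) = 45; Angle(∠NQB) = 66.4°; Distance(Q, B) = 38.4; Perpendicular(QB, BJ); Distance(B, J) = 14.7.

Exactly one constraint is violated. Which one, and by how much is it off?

Distance(B, J) = 14.7 — off by 6.70.

N = (0.00, 0.00) ✓; NQ at 15.80° ✓; |NQ| = 45.00 ✓; ∠NQB = 66.40° ✓; |QB| = 38.40 ✓; ∠(QB, BJ) = 90.01° ✓; |BJ| = 8.000 ✗.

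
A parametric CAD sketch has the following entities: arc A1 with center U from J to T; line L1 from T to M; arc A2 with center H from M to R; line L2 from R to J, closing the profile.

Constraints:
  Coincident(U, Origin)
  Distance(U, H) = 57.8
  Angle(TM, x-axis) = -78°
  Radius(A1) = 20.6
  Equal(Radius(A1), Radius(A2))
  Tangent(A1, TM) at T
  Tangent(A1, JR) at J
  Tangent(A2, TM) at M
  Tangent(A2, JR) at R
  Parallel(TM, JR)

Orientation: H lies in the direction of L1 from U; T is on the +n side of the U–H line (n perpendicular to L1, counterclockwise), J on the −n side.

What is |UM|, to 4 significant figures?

61.36

The slot axis is L1's direction at -78.0°, so u = (cos -78.0°, sin -78.0°) = (0.2079, -0.9781) and n = (−sin -78.0°, cos -78.0°) = (0.9781, 0.2079). U is at the origin and H lies 57.8 along u from U, so H = 57.8·u = (12.02, -56.54). Tangency of A1 to both parallel lines with radius 20.6 puts T and J at U ± 20.6·n: T = (20.15, 4.283), J = (-20.15, -4.283). Equal radii place M and R the same way about H: M = H + 20.6·n = (32.17, -52.25), R = H − 20.6·n = (-8.133, -60.82). Then |UM| = |M − U| = 61.36.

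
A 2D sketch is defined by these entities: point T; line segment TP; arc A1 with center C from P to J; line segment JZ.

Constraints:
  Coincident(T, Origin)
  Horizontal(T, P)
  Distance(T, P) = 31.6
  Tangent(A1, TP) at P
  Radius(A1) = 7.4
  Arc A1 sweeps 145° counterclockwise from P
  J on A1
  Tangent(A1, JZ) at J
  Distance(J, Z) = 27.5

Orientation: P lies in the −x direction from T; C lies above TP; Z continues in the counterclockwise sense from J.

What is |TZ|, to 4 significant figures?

57.82

T is at the origin; T and P share the same y with |TP| = 31.6 and P on the −x side, so P = (-31.60, 0.000). The tangent condition forces CP to be normal to TP, so C = P + (0, 7.4) = (-31.60, 7.400). On A1, P sits at bearing -90° from C; a 145° counterclockwise sweep puts J at bearing 55°, so J = C + 7.4·(cos 55°, sin 55°) = (-27.36, 13.46). Since A1 is tangent to JZ there, CJ ⟂ JZ, so JZ runs along (−sin 55°, cos 55°); with |JZ| = 27.5, Z = (-49.88, 29.24). Then |TZ| = |Z − T| = 57.82.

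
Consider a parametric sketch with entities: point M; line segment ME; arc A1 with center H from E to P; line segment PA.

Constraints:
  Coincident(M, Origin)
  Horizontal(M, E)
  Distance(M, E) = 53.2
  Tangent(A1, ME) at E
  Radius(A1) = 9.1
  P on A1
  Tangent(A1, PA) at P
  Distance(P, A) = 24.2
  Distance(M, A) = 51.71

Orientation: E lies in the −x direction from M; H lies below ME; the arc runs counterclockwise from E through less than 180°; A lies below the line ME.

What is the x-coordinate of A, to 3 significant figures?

-40.8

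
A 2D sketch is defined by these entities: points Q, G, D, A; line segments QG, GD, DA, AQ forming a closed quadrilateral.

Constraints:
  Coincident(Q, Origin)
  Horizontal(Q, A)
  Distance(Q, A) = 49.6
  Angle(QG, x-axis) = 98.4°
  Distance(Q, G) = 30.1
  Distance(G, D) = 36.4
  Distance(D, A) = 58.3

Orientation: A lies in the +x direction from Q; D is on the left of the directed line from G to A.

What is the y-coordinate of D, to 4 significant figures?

52.43

Checks: |QA| = 49.60 ✓; |QG| = 30.10 ✓; |GD| = 36.40 ✓; |DA| = 58.30 ✓.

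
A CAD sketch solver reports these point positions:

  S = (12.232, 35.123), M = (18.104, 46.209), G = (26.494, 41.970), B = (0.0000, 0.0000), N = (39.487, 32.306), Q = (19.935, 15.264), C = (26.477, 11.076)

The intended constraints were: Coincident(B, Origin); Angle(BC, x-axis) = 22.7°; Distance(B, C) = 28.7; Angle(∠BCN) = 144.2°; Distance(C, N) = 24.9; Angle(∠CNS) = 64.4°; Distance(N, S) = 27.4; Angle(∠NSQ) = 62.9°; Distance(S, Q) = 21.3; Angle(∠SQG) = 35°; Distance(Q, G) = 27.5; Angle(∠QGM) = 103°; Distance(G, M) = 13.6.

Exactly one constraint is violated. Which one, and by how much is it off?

Distance(G, M) = 13.6 — off by 4.20.

B = (0.00, 0.00) ✓; BC at 22.70° ✓; |BC| = 28.70 ✓; ∠BCN = 144.2° ✓; |CN| = 24.90 ✓; ∠CNS = 64.40° ✓; |NS| = 27.40 ✓; ∠NSQ = 62.90° ✓; |SQ| = 21.30 ✓; ∠SQG = 35.00° ✓; |QG| = 27.50 ✓; ∠QGM = 103.0° ✓; |GM| = 9.400 ✗.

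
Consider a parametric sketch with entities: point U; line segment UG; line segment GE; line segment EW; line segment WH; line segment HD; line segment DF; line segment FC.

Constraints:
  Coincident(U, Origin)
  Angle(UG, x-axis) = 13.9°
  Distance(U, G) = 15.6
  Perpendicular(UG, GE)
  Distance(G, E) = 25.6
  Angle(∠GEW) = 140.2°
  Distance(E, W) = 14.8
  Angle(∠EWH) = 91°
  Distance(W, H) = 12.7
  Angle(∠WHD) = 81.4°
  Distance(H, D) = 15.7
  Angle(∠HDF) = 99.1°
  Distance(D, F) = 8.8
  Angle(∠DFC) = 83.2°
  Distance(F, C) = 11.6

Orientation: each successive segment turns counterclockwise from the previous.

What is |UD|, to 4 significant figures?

19.97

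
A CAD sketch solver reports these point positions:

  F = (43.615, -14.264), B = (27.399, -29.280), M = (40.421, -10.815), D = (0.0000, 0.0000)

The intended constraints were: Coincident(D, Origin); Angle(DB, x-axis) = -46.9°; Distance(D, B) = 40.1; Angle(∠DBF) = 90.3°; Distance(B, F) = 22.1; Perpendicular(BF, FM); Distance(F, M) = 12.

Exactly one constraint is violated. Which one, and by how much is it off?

Distance(F, M) = 12 — off by 7.30.

D = (0.00, 0.00) ✓; DB at -46.90° ✓; |DB| = 40.10 ✓; ∠DBF = 90.30° ✓; |BF| = 22.10 ✓; ∠(BF, FM) = 90.00° ✓; |FM| = 4.701 ✗.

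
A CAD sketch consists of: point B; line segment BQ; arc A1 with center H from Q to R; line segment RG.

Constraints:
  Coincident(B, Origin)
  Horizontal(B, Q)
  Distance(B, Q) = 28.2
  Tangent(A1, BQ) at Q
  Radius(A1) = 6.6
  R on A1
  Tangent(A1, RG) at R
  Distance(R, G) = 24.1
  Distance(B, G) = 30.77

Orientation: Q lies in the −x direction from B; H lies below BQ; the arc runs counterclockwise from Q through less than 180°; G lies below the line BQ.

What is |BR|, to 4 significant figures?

34.51

Checks: |HQ| = 6.600 ✓; |HR| = 6.600 ✓; ∠(HR, RG) = 90.00° ✓; |RG| = 24.10 ✓; |BG| = 30.77 ✓.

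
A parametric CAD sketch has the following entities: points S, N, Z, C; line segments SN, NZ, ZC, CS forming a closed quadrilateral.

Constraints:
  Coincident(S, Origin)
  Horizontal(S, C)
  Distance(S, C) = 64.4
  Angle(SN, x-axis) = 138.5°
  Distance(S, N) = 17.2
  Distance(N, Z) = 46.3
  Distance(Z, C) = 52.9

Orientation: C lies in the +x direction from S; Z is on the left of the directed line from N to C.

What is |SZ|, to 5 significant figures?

44.802

S is at the origin; SC is horizontal with |SC| = 64.4 and C in +x, so C = (64.4, 0). SN runs at 138.5° with |SN| = 17.2, so N = (-12.882, 11.397). Z is determined by |NZ| = 46.3 and |ZC| = 52.9 together: it lies at the intersection of circle(N, 46.3) and circle(C, 52.9). With |NC| = 78.118, the foot of the radical line on NC is 34.868 from N and the perpendicular offset is √(46.3² − 34.868²) = 30.461. Taking the left-of-NC solution: Z = (26.057, 36.445).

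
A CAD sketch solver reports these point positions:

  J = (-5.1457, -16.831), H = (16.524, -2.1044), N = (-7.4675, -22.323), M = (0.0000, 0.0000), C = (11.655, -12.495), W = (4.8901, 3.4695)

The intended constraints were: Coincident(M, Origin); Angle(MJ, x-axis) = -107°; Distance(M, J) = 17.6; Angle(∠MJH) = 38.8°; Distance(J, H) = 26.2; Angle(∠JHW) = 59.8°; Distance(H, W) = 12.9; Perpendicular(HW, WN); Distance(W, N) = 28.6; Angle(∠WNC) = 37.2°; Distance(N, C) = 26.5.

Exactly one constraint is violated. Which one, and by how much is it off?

Distance(N, C) = 26.5 — off by 5.00.

M = (0.00, 0.00) ✓; MJ at -107.0° ✓; |MJ| = 17.60 ✓; ∠MJH = 38.80° ✓; |JH| = 26.20 ✓; ∠JHW = 59.80° ✓; |HW| = 12.90 ✓; ∠(HW, WN) = 90.00° ✓; |WN| = 28.60 ✓; ∠WNC = 37.20° ✓; |NC| = 21.50 ✗.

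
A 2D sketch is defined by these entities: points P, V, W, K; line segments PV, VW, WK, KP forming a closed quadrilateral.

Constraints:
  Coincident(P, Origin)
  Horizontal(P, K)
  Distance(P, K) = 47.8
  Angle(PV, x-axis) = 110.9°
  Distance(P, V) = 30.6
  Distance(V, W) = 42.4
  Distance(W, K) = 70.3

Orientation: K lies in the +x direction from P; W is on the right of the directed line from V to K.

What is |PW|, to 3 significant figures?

24.8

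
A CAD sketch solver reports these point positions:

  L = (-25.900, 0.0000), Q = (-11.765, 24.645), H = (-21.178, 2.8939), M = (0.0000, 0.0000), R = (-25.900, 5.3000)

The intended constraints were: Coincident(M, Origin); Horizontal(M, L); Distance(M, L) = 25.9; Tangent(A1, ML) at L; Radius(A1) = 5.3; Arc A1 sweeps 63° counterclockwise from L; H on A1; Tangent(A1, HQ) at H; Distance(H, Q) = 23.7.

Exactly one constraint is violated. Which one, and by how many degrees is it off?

Tangent(A1, HQ) at H — off by 3.60°.

M = (0.00, 0.00) ✓; M.y = 0.00, L.y = 0.00 ✓; |ML| = 25.90 ✓; ∠(RL, LM) = 90.00° ✓; |RL| = 5.300 ✓; bearing(R→H) − bearing(R→L) = 63.00° ✓; |RH| = 5.300 ✓; ∠(RH, HQ) = 86.40° ✗; |HQ| = 23.70 ✓.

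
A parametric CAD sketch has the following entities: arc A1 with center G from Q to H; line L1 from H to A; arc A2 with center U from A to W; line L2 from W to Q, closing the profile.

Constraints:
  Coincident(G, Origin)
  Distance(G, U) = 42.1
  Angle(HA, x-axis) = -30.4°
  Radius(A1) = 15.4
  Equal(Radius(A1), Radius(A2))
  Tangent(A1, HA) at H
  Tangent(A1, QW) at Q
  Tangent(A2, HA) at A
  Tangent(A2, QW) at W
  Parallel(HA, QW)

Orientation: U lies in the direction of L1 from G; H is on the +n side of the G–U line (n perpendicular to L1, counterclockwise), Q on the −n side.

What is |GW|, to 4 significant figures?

44.83

The slot axis is L1's direction at -30.4°, so u = (cos -30.4°, sin -30.4°) = (0.8625, -0.5060) and n = (−sin -30.4°, cos -30.4°) = (0.5060, 0.8625). G is at the origin and U lies 42.1 along u from G, so U = 42.1·u = (36.31, -21.30). Tangency of A1 to both parallel lines with radius 15.4 puts H and Q at G ± 15.4·n: H = (7.793, 13.28), Q = (-7.793, -13.28). Equal radii place A and W the same way about U: A = U + 15.4·n = (44.10, -8.021), W = U − 15.4·n = (28.52, -34.59). Then |GW| = |W − G| = 44.83.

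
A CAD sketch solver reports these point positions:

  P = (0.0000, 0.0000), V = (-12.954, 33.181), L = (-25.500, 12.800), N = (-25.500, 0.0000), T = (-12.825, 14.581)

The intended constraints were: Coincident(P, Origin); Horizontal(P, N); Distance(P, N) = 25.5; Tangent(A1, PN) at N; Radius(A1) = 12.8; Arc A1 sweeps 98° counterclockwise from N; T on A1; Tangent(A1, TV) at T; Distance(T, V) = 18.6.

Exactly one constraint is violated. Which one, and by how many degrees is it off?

Tangent(A1, TV) at T — off by 7.60°.

P = (0.00, 0.00) ✓; P.y = 0.00, N.y = 0.00 ✓; |PN| = 25.50 ✓; ∠(LN, NP) = 90.00° ✓; |LN| = 12.80 ✓; bearing(L→T) − bearing(L→N) = 98.00° ✓; |LT| = 12.80 ✓; ∠(LT, TV) = 97.60° ✗; |TV| = 18.60 ✓.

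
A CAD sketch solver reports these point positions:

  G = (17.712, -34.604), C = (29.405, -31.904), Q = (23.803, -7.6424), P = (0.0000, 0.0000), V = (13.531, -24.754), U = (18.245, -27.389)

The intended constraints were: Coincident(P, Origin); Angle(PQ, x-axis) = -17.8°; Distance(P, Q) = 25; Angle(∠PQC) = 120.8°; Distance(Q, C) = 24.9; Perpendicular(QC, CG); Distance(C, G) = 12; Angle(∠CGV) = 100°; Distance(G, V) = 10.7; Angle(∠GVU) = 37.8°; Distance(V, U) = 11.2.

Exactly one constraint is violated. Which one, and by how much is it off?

Distance(V, U) = 11.2 — off by 5.80.

P = (0.00, 0.00) ✓; PQ at -17.80° ✓; |PQ| = 25.00 ✓; ∠PQC = 120.8° ✓; |QC| = 24.90 ✓; ∠(QC, CG) = 90.00° ✓; |CG| = 12.00 ✓; ∠CGV = 100.0° ✓; |GV| = 10.70 ✓; ∠GVU = 37.80° ✓; |VU| = 5.400 ✗.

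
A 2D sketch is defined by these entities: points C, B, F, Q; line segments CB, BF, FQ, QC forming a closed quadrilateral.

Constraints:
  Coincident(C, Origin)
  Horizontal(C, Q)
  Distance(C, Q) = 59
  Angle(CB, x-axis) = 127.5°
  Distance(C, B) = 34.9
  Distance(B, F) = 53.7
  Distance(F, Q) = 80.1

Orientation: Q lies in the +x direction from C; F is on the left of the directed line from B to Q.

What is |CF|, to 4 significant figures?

68.80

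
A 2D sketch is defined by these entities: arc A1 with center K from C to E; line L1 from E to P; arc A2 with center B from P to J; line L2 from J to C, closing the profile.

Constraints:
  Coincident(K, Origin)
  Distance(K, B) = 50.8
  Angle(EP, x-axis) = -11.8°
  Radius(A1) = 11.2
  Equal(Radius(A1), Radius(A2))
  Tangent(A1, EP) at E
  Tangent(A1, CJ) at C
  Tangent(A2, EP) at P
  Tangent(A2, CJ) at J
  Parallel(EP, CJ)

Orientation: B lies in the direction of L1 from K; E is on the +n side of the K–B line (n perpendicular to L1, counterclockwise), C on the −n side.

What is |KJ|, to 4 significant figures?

52.02

The slot axis is L1's direction at -11.8°, so u = (cos -11.8°, sin -11.8°) = (0.9789, -0.2045) and n = (−sin -11.8°, cos -11.8°) = (0.2045, 0.9789). K is at the origin and B lies 50.8 along u from K, so B = 50.8·u = (49.73, -10.39). Tangency of A1 to both parallel lines with radius 11.2 puts E and C at K ± 11.2·n: E = (2.290, 10.96), C = (-2.290, -10.96). Equal radii place P and J the same way about B: P = B + 11.2·n = (52.02, 0.5749), J = B − 11.2·n = (47.44, -21.35). Then |KJ| = |J − K| = 52.02.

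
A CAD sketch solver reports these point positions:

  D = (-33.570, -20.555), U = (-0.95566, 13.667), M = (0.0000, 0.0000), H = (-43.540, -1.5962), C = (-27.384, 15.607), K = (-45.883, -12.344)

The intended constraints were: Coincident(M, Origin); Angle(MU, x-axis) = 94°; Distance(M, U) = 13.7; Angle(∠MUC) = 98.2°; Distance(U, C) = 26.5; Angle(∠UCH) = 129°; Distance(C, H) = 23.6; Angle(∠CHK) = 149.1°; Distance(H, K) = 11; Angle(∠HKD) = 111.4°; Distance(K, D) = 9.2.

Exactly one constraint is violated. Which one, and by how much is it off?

Distance(K, D) = 9.2 — off by 5.60.

M = (0.00, 0.00) ✓; MU at 94.00° ✓; |MU| = 13.70 ✓; ∠MUC = 98.20° ✓; |UC| = 26.50 ✓; ∠UCH = 129.0° ✓; |CH| = 23.60 ✓; ∠CHK = 149.1° ✓; |HK| = 11.00 ✓; ∠HKD = 111.4° ✓; |KD| = 14.80 ✗.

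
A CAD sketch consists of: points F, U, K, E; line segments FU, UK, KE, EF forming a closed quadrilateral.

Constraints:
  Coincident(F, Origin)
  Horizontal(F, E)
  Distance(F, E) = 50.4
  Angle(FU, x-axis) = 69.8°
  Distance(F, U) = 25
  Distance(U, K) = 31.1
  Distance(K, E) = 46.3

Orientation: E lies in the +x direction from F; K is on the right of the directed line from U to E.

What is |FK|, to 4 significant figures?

8.752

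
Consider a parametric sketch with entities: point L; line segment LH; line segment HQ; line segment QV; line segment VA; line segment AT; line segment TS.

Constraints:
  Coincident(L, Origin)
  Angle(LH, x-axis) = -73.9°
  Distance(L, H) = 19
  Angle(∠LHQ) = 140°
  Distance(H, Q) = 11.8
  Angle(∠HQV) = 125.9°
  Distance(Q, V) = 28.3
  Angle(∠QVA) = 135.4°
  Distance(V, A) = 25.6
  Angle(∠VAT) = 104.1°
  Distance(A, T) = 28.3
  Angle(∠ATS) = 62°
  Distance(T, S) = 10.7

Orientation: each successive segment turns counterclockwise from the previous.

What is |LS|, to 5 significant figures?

32.480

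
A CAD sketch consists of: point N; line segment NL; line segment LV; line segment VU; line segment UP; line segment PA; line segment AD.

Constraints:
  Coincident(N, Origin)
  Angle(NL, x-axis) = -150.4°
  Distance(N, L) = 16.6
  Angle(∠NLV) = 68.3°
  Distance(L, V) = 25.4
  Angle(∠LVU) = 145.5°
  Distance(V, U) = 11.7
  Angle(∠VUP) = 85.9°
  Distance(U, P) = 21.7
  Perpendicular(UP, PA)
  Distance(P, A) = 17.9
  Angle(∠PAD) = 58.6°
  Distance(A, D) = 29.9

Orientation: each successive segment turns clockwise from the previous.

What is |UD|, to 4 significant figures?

4.471

UP ⟂ PA, so PA runs at -120.7°; with |PA| = 17.9, A = (-3.166, 0.9510). ∠PAD = 58.6° gives AD at 117.9° from the x-axis; with |AD| = 29.9, D = (-17.16, 27.38). Then |UD| = |D − U| = 4.471.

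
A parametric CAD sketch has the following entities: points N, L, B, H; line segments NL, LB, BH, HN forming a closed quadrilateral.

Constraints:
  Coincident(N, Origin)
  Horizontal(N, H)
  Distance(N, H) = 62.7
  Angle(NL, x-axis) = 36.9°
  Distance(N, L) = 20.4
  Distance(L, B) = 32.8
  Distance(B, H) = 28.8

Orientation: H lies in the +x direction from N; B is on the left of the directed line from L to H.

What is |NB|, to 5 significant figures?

52.726

Checks: |LB| = 32.80 ✓; |BH| = 28.80 ✓.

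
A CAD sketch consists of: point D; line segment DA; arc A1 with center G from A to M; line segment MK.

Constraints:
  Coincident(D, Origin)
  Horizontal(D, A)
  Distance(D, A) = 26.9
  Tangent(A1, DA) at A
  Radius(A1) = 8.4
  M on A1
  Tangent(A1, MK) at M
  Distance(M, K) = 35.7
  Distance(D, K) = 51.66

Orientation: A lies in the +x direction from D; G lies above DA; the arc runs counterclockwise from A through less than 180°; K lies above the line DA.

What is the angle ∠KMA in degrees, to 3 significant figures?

127°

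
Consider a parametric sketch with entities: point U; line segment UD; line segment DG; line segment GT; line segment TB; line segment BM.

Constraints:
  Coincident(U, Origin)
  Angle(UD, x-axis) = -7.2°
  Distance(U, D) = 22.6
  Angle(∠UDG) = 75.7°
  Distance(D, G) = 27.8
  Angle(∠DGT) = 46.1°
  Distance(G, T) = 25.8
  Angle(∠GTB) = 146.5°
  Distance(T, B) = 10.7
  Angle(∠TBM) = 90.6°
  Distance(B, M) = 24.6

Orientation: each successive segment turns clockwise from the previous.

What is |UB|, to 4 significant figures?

6.192

∠DGT = 46.1° gives GT at 114.6° from the x-axis; with |GT| = 25.8, T = (1.493, -5.240). ∠GTB = 146.5° gives TB at 81.10° from the x-axis; with |TB| = 10.7, B = (3.148, 5.331). Then |UB| = |B − U| = 6.192.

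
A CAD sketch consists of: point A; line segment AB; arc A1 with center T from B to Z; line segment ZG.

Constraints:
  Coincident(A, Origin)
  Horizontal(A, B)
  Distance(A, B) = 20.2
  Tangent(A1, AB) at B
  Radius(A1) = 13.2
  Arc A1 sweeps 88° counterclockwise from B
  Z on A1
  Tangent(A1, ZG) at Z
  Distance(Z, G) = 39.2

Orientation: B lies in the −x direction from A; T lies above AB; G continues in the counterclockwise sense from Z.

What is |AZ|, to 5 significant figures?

14.540

A is at the origin; A and B share the same y with |AB| = 20.2 and B on the −x side, so B = (-20.200, 0.0000). Tangency of A1 to AB means the radius TB is perpendicular to AB, so T = B + (0, 13.2) = (-20.200, 13.200). On A1, B sits at bearing -90° from T; an 88° counterclockwise sweep puts Z at bearing -2°, so Z = T + 13.2·(cos -2°, sin -2°) = (-7.0080, 12.739). Then |AZ| = |Z − A| = 14.540.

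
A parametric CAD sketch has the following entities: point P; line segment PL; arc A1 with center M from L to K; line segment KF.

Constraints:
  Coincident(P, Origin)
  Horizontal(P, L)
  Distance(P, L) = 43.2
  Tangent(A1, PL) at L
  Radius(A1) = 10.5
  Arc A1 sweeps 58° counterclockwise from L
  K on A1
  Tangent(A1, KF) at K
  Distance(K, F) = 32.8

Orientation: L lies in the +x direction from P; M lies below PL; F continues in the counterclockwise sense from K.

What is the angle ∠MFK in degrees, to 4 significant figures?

17.75°

P is at the origin; P and L share the same y with |PL| = 43.2 and L on the +x side, so L = (43.20, 0.000). A1 meets PL tangentially, so ML is at right angles to PL, so M = L + (0, -10.5) = (43.20, -10.50). On A1, L sits at bearing 90° from M; a 58° counterclockwise sweep puts K at bearing 148°, so K = M + 10.5·(cos 148°, sin 148°) = (34.30, -4.936). A1 meets KF tangentially, so MK is at right angles to KF, so KF runs along (−sin 148°, cos 148°); with |KF| = 32.8, F = (16.91, -32.75). Then cos ∠MFK = FM·FK / (|FM||FK|), giving 17.75°.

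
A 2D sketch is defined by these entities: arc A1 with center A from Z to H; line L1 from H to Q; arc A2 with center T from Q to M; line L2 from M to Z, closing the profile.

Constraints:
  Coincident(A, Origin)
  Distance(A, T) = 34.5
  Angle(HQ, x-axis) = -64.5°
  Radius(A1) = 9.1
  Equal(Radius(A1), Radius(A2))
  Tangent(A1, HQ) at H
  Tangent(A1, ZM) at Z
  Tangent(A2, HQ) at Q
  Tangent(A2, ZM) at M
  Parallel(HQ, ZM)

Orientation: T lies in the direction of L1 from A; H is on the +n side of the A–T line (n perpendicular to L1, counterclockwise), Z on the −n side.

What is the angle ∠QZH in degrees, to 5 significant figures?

62.187°

The slot axis is L1's direction at -64.5°, so u = (cos -64.5°, sin -64.5°) = (0.43051, -0.90259) and n = (−sin -64.5°, cos -64.5°) = (0.90259, 0.43051). A is at the origin and T lies 34.5 along u from A, so T = 34.5·u = (14.853, -31.139). Tangency of A1 to both parallel lines with radius 9.1 puts H and Z at A ± 9.1·n: H = (8.2135, 3.9177), Z = (-8.2135, -3.9177). Equal radii place Q and M the same way about T: Q = T + 9.1·n = (23.066, -27.222), M = T − 9.1·n = (6.6391, -35.057). Then cos ∠QZH = ZQ·ZH / (|ZQ||ZH|), giving 62.187°.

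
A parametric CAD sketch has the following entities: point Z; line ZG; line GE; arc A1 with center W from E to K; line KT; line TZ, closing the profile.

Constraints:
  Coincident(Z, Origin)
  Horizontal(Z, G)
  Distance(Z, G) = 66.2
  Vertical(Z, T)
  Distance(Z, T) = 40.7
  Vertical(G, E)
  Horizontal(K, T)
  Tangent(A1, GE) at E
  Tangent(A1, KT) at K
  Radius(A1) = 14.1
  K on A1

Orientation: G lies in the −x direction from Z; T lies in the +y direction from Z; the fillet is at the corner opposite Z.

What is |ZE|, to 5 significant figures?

71.344

The virtual corner opposite Z is at (-66.200, 40.700). Since A1 is tangent to GE there, WE ⟂ GE and the tangent condition forces WK to be normal to KT, with radius 14.1, so the center W sits 14.1 in from both sides at W = (-52.100, 26.600). That places the tangent points at E = (-66.200, 26.600) on GE and K = (-52.100, 40.700) on KT. Then |ZE| = |E − Z| = 71.344.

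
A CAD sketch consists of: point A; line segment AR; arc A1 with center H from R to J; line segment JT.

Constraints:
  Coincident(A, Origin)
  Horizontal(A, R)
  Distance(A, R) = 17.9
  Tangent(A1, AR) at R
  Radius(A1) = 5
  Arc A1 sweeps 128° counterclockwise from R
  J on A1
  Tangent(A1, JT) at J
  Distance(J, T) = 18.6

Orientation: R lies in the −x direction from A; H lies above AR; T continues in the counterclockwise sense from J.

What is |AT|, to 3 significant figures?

34.1

On A1, R sits at bearing -90° from H; a 128° counterclockwise sweep puts J at bearing 38°, so J = H + 5.0·(cos 38°, sin 38°) = (-14.0, 8.08). A1 meets JT tangentially, so HJ is at right angles to JT, so JT runs along (−sin 38°, cos 38°); with |JT| = 18.6, T = (-25.4, 22.7). Then |AT| = |T − A| = 34.1.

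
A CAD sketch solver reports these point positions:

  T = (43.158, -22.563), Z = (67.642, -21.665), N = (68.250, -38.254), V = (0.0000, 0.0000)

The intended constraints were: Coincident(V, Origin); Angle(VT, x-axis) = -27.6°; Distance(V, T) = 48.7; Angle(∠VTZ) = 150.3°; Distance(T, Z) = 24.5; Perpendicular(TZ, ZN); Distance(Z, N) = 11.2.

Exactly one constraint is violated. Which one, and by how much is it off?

Distance(Z, N) = 11.2 — off by 5.40.

V = (0.00, 0.00) ✓; VT at -27.60° ✓; |VT| = 48.70 ✓; ∠VTZ = 150.3° ✓; |TZ| = 24.50 ✓; ∠(TZ, ZN) = 90.00° ✓; |ZN| = 16.60 ✗.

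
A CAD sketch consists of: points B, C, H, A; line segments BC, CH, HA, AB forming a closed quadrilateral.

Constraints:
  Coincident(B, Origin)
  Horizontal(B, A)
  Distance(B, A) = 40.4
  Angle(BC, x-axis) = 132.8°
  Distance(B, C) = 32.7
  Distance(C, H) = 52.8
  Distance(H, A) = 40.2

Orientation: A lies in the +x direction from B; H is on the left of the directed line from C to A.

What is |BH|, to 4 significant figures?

47.88

B is at the origin; B and A share the same y with |BA| = 40.4 and A in +x, so A = (40.4, 0). BC runs at 132.8° with |BC| = 32.7, so C = (-22.22, 23.99). H is determined by |CH| = 52.8 and |HA| = 40.2 together: it lies at the intersection of circle(C, 52.8) and circle(A, 40.2). With |CA| = 67.06, the foot of the radical line on CA is 42.27 from C and the perpendicular offset is √(52.8² − 42.27²) = 31.65. Taking the left-of-CA solution: H = (28.57, 38.42).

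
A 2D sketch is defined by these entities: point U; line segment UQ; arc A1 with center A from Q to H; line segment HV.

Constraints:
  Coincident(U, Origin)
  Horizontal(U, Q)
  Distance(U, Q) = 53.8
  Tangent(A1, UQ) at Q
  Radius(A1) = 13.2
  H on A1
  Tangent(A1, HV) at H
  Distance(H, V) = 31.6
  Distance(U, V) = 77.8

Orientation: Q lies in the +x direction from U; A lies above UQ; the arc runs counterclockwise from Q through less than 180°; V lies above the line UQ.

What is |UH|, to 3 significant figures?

68.5

Checks: U.y = 0.00, Q.y = 0.00 ✓; |AH| = 13.20 ✓; ∠(AH, HV) = 90.00° ✓; |HV| = 31.60 ✓; |UV| = 77.80 ✓.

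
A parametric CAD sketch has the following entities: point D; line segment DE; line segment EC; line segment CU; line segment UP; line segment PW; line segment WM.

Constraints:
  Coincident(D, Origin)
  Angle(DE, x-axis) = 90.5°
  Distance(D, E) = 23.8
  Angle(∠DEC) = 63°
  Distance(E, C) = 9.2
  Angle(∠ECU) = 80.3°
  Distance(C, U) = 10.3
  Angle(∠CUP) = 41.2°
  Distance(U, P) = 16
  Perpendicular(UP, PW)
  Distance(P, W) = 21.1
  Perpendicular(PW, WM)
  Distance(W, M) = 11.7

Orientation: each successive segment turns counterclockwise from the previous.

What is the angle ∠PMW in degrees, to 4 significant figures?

60.99°

D is at the origin; DE runs at 90.5° with length 23.8, so E = (-0.2077, 23.80). ∠DEC = 63.0° gives EC at -152.5° from the x-axis; with |EC| = 9.2, C = (-8.368, 19.55). ∠ECU = 80.3° gives CU at -52.80° from the x-axis; with |CU| = 10.3, U = (-2.141, 11.35). ∠CUP = 41.2° gives UP at 86.00° from the x-axis; with |UP| = 16.0, P = (-1.025, 27.31). UP is perpendicular to PW, so PW runs at 176.0°; with |PW| = 21.1, W = (-22.07, 28.78). PW ⟂ WM, so WM runs at -94.00°; with |WM| = 11.7, M = (-22.89, 17.11). Then cos ∠PMW = MP·MW / (|MP||MW|), giving 60.99°.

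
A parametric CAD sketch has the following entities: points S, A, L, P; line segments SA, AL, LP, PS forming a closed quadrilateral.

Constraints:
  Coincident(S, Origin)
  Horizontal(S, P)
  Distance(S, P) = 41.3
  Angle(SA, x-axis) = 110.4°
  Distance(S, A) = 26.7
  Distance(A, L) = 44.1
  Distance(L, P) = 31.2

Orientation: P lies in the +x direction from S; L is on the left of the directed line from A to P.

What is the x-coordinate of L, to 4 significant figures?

34.46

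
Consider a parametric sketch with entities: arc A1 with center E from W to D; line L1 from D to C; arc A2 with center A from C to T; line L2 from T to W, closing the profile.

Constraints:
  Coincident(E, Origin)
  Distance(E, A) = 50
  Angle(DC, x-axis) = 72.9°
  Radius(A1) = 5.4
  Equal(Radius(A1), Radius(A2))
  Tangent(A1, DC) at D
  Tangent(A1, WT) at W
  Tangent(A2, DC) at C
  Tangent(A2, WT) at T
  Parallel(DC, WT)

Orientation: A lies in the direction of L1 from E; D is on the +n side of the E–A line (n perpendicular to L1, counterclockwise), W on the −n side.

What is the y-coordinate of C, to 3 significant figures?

49.4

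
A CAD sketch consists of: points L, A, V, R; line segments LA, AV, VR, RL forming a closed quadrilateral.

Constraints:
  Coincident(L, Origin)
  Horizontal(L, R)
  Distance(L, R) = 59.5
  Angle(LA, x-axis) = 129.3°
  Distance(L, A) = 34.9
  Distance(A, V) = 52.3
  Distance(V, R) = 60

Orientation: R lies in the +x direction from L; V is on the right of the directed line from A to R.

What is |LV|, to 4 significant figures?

19.26

L is at the origin; L and R share the same y with |LR| = 59.5 and R in +x, so R = (59.5, 0). LA runs at 129.3° with |LA| = 34.9, so A = (-22.10, 27.01). V is determined by |AV| = 52.3 and |VR| = 60.0 together: it lies at the intersection of circle(A, 52.3) and circle(R, 60.0). With |AR| = 85.96, the foot of the radical line on AR is 37.95 from A and the perpendicular offset is √(52.3² − 37.95²) = 35.99. Taking the right-of-AR solution: V = (2.615, -19.08).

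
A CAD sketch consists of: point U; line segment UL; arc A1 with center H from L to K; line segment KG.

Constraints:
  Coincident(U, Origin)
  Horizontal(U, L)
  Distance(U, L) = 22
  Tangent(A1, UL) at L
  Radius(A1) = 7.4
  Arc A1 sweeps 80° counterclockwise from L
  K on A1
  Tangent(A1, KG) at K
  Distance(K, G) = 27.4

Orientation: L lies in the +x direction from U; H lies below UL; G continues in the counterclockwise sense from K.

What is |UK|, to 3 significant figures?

15.9

A1 meets UL tangentially, so HL is at right angles to UL, so H = L + (0, -7.4) = (22.0, -7.40). On A1, L sits at bearing 90° from H; an 80° counterclockwise sweep puts K at bearing 170°, so K = H + 7.4·(cos 170°, sin 170°) = (14.7, -6.12). Then |UK| = |K − U| = 15.9.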